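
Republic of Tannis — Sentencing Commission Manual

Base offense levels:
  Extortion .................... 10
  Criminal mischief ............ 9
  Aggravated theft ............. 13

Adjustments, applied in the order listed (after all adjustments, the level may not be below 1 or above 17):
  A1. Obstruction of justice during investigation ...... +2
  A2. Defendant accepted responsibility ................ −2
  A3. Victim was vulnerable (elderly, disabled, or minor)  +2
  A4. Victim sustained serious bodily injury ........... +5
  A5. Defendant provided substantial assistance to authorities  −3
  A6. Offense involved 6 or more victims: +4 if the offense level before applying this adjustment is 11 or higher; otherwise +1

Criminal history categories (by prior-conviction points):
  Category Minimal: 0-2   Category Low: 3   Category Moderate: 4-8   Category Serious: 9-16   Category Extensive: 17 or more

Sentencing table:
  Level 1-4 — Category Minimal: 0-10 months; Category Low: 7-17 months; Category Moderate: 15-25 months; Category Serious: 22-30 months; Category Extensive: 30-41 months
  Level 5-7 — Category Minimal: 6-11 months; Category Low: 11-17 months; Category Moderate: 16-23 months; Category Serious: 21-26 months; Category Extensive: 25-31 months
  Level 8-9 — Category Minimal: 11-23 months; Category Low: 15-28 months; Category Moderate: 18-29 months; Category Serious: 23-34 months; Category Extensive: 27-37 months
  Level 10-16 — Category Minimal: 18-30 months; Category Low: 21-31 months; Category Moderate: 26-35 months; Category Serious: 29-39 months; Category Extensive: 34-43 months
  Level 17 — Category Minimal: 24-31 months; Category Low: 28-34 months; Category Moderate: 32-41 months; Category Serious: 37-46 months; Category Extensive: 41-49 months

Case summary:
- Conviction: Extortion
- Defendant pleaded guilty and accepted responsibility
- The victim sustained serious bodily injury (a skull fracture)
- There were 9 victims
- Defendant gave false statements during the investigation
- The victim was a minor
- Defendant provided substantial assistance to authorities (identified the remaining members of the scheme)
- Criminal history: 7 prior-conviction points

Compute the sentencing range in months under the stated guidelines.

Base offense level for extortion: 10.
A1 applies: 10 + 2 = 12.
A2 applies: 12 − 2 = 10.
A3 applies: 10 + 2 = 12.
A4 applies: 12 + 5 = 17.
A5 applies: 17 − 3 = 14.
A6 applies (level before this adjustment is 14 ≥ 11, so +4): 14 + 4 = 18.
Level 18 exceeds the maximum of 17; capped at 17.
Final offense level: 17.
Criminal history: 7 prior points → Category Moderate (4-8).
Level 17 falls in the 17 band.
Grid: Level 17 × Category Moderate = 32-41 months.

32-41 months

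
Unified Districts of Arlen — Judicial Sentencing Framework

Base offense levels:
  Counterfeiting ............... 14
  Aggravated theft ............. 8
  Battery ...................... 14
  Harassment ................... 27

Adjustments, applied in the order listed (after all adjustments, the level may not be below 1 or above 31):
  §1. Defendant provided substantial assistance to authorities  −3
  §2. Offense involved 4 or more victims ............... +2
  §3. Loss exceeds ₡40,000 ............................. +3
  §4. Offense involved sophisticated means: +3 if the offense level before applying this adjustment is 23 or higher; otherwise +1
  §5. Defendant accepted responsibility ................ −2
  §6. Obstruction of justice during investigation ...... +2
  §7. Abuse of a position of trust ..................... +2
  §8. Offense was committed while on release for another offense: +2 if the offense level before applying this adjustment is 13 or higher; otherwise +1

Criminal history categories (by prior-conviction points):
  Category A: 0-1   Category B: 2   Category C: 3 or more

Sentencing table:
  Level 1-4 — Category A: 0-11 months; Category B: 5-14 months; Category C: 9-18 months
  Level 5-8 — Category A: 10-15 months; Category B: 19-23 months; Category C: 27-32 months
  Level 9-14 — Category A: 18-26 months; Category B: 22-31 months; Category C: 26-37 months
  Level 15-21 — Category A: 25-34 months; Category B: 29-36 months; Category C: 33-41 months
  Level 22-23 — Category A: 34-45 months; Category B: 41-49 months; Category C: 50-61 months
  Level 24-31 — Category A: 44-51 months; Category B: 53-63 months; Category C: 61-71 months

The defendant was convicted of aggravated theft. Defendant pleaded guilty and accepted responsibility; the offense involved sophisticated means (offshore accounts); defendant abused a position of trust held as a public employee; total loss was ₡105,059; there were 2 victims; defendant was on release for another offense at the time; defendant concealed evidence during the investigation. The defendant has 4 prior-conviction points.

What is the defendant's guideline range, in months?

Base offense level for aggravated theft: 8.
§2 does not apply.
§3 applies: 8 + 3 = 11.
§4 applies (level before this adjustment is 11 < 23, so +1): 11 + 1 = 12.
§5 applies: 12 − 2 = 10.
§6 applies: 10 + 2 = 12.
§7 applies: 12 + 2 = 14.
§8 applies (level before this adjustment is 14 ≥ 13, so +2): 14 + 2 = 16.
Final offense level: 16.
Criminal history: 4 prior points → Category C (3+).
Level 16 falls in the 15-21 band.
Grid: Level 15-21 × Category C = 33-41 months.

33-41 months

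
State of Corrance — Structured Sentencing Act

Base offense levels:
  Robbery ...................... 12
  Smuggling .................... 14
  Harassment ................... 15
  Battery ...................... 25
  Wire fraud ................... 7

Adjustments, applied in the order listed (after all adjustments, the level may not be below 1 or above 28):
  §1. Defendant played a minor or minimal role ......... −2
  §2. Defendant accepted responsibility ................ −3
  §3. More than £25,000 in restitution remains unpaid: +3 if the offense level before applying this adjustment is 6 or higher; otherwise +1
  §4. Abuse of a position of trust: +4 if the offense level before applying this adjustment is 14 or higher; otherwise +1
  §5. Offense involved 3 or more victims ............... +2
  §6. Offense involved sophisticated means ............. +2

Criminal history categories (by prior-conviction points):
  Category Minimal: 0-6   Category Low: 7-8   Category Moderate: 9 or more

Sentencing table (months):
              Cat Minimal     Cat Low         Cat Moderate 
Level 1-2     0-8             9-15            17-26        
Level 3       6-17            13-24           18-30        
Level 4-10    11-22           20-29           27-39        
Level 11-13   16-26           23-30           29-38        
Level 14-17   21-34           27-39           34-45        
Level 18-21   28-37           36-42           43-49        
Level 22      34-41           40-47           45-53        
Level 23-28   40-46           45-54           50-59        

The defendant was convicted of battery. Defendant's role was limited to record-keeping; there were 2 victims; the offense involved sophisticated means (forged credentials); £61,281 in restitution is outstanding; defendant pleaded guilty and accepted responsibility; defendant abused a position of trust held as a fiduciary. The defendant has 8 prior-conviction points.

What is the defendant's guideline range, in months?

Base offense level for battery: 25.
§1 applies: 25 − 2 = 23.
§2 applies: 23 − 3 = 20.
§3 applies (level before this adjustment is 20 ≥ 6, so +3): 20 + 3 = 23.
§4 applies (level before this adjustment is 23 ≥ 14, so +4): 23 + 4 = 27.
§6 applies: 27 + 2 = 29.
Level 29 exceeds the maximum of 28; capped at 28.
Final offense level: 28.
Criminal history: 8 prior points → Category Low (7-8).
Level 28 falls in the 23-28 band.
Grid: Level 23-28 × Category Low = 45-54 months.

45-54 months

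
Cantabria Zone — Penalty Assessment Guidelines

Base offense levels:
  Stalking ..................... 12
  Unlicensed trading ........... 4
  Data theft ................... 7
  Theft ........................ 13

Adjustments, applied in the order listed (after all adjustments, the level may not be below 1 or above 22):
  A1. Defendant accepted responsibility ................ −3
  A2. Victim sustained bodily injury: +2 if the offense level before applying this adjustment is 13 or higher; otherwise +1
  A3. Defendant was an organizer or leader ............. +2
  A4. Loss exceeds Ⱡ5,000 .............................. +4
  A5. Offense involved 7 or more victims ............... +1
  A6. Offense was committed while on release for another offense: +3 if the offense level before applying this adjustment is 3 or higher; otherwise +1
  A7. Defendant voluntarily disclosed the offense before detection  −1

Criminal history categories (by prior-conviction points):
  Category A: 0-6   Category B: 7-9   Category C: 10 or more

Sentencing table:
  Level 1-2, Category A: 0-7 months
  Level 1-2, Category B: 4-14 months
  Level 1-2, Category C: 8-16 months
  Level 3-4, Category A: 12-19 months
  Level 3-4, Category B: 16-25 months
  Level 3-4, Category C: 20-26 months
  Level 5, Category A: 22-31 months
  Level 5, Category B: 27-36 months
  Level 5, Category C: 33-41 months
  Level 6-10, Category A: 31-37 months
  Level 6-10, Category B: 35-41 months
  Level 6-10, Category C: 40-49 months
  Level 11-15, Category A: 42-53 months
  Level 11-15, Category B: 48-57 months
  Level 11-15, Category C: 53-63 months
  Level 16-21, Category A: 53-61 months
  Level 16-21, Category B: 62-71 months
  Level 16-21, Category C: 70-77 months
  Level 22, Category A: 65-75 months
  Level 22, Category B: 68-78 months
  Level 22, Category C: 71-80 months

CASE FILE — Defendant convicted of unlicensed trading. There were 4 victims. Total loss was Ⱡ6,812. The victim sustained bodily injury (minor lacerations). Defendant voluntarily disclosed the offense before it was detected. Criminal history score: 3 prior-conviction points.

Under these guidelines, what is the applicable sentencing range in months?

Base offense level for unlicensed trading: 4.
A1 does not apply.
A2 applies (level before this adjustment is 4 < 13, so +1): 4 + 1 = 5.
A3 does not apply.
A4 applies: 5 + 4 = 9.
A7 applies: 9 − 1 = 8.
Final offense level: 8.
Criminal history: 3 prior points → Category A (0-6).
Level 8 falls in the 6-10 band.
Grid: Level 6-10 × Category A = 31-37 months.

31-37 months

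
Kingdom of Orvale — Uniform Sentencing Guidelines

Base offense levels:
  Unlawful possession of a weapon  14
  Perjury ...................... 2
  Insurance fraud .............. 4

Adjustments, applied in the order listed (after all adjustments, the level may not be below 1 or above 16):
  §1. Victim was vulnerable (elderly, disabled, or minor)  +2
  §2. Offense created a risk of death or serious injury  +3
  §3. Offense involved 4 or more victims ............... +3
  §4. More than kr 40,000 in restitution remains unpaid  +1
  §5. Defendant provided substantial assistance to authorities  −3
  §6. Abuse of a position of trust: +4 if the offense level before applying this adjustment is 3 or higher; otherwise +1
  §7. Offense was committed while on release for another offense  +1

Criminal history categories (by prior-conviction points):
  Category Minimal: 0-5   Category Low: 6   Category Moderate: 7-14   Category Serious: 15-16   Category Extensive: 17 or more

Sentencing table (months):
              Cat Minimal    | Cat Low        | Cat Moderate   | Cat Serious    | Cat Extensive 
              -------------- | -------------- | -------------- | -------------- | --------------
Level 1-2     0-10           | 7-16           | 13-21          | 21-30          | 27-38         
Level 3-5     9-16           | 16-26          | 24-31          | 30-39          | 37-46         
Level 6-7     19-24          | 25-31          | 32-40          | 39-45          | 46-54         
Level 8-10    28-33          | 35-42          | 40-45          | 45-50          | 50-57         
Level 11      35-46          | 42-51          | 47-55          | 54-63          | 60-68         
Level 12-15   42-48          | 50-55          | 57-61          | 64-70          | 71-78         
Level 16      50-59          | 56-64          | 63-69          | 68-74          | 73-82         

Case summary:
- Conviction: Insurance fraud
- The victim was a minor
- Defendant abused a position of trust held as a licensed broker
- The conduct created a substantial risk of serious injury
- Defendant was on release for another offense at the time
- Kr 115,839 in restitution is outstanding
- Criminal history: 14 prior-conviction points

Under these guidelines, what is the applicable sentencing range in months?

Base offense level for insurance fraud: 4.
§1 applies: 4 + 2 = 6.
§2 applies: 6 + 3 = 9.
§3 does not apply.
§4 applies: 9 + 1 = 10.
§6 applies (level before this adjustment is 10 ≥ 3, so +4): 10 + 4 = 14.
§7 applies: 14 + 1 = 15.
Final offense level: 15.
Criminal history: 14 prior points → Category Moderate (7-14).
Level 15 falls in the 12-15 band.
Grid: Level 12-15 × Category Moderate = 57-61 months.

57-61 months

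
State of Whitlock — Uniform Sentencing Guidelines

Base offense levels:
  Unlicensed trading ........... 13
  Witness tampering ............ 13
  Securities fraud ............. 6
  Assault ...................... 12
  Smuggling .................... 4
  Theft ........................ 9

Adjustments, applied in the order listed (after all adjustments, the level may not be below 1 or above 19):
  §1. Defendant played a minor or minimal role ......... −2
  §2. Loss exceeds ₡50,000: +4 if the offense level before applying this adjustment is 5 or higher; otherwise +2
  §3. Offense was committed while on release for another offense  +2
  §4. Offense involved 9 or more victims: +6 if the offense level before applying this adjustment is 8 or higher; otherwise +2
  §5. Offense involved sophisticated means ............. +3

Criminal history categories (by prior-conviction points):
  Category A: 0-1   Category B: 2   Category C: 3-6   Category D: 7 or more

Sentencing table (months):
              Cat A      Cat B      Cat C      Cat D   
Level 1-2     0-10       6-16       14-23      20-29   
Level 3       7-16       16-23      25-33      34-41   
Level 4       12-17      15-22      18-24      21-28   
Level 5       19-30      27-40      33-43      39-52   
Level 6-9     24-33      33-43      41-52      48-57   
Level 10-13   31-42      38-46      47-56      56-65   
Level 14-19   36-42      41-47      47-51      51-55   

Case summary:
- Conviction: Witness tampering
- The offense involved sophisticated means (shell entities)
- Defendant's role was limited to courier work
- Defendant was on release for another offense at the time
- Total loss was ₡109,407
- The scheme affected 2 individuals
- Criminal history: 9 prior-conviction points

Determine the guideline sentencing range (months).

51-55 months

Base offense level for witness tampering: 13.
§1 applies: 13 − 2 = 11.
§2 applies (level before this adjustment is 11 ≥ 5, so +4): 11 + 4 = 15.
§3 applies: 15 + 2 = 17.
§5 applies: 17 + 3 = 20.
Level 20 exceeds the maximum of 19; capped at 19.
Final offense level: 19.
Criminal history: 9 prior points → Category D (7+).
Level 19 falls in the 14-19 band.
Grid: Level 14-19 × Category D = 51-55 months.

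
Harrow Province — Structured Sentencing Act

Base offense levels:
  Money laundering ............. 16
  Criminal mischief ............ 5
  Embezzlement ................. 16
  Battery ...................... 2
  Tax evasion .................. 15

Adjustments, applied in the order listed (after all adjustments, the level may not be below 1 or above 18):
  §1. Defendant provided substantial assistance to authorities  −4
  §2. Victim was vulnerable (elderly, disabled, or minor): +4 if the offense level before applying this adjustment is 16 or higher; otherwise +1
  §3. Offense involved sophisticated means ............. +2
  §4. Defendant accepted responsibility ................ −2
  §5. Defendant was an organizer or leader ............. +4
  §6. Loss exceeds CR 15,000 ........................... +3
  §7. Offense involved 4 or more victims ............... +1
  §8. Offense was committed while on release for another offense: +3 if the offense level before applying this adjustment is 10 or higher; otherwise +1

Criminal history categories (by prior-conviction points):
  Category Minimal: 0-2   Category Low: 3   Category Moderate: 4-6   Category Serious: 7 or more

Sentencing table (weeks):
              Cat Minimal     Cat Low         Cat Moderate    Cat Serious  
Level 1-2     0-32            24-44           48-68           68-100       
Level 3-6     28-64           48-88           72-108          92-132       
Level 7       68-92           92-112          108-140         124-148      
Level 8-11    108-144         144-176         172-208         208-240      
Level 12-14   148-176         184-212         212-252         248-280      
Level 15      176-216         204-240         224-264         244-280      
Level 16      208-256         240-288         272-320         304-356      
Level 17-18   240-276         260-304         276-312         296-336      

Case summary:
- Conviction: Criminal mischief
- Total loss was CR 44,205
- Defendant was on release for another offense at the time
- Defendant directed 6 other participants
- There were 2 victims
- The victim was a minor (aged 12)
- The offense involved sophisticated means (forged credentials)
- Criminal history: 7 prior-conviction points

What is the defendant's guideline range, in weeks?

Base offense level for criminal mischief: 5.
§2 applies (level before this adjustment is 5 < 16, so +1): 5 + 1 = 6.
§3 applies: 6 + 2 = 8.
§5 applies: 8 + 4 = 12.
§6 applies: 12 + 3 = 15.
§7 does not apply.
§8 applies (level before this adjustment is 15 ≥ 10, so +3): 15 + 3 = 18.
Final offense level: 18.
Criminal history: 7 prior points → Category Serious (7+).
Level 18 falls in the 17-18 band.
Grid: Level 17-18 × Category Serious = 296-336 weeks.

296-336 weeks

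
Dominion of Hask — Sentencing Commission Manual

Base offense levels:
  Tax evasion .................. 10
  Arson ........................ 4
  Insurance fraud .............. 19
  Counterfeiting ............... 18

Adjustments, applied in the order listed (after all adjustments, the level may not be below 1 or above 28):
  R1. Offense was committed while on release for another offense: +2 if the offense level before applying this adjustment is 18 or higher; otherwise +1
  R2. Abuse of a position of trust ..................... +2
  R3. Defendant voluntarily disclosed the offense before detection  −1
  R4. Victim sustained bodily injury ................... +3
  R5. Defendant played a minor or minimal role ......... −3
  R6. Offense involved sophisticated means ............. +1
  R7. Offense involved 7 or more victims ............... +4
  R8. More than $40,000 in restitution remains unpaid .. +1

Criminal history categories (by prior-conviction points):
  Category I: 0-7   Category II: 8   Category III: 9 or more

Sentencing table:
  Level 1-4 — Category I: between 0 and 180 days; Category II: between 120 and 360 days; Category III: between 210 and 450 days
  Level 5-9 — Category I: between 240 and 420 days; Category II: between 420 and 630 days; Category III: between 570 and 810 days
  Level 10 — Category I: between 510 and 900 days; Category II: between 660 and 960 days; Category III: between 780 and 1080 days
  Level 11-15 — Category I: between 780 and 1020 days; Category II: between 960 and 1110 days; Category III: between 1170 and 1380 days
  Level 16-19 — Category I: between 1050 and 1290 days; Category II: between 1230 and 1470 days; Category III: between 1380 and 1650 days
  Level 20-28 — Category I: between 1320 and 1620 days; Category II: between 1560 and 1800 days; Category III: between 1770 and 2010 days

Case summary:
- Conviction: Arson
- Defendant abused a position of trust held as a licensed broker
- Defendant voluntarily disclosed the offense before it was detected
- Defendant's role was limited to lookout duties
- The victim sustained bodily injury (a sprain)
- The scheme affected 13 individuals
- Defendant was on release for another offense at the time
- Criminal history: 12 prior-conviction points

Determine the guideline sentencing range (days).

Base offense level for arson: 4.
R1 applies (level before this adjustment is 4 < 18, so +1): 4 + 1 = 5.
R2 applies: 5 + 2 = 7.
R3 applies: 7 − 1 = 6.
R4 applies: 6 + 3 = 9.
R5 applies: 9 − 3 = 6.
R7 applies: 6 + 4 = 10.
R8 does not apply.
Final offense level: 10.
Criminal history: 12 prior points → Category III (9+).
Level 10 falls in the 10 band.
Grid: Level 10 × Category III = 780-1080 days.

780-1080 days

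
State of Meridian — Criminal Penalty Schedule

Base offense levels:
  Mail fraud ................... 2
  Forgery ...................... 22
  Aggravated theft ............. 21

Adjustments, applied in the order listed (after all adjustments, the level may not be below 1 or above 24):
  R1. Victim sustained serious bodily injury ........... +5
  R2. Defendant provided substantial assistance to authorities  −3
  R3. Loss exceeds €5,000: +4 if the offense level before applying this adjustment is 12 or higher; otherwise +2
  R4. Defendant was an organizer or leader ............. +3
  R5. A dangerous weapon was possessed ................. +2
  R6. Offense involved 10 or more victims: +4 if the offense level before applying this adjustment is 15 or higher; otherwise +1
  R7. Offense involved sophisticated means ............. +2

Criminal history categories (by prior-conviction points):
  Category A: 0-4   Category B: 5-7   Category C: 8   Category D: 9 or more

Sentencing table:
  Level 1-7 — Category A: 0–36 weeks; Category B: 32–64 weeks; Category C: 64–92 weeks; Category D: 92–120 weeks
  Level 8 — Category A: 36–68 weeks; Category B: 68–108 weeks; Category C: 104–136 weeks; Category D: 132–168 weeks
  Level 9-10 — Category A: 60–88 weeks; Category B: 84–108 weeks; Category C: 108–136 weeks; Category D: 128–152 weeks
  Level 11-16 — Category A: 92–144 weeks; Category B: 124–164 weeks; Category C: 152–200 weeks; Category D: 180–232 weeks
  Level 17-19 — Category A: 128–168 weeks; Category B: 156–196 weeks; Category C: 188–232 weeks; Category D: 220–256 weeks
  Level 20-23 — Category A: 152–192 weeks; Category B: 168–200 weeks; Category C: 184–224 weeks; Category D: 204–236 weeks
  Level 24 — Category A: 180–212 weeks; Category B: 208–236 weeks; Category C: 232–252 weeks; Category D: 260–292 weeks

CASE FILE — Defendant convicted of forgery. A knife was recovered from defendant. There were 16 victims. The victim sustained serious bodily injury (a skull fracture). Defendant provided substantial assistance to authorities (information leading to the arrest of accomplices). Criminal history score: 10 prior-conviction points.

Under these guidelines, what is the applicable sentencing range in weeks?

260-292 weeks

Base offense level for forgery: 22.
R1 applies: 22 + 5 = 27.
R2 applies: 27 − 3 = 24.
R5 applies: 24 + 2 = 26.
R6 applies (level before this adjustment is 26 ≥ 15, so +4): 26 + 4 = 30.
Level 30 exceeds the maximum of 24; capped at 24.
Final offense level: 24.
Criminal history: 10 prior points → Category D (9+).
Level 24 falls in the 24 band.
Grid: Level 24 × Category D = 260-292 weeks.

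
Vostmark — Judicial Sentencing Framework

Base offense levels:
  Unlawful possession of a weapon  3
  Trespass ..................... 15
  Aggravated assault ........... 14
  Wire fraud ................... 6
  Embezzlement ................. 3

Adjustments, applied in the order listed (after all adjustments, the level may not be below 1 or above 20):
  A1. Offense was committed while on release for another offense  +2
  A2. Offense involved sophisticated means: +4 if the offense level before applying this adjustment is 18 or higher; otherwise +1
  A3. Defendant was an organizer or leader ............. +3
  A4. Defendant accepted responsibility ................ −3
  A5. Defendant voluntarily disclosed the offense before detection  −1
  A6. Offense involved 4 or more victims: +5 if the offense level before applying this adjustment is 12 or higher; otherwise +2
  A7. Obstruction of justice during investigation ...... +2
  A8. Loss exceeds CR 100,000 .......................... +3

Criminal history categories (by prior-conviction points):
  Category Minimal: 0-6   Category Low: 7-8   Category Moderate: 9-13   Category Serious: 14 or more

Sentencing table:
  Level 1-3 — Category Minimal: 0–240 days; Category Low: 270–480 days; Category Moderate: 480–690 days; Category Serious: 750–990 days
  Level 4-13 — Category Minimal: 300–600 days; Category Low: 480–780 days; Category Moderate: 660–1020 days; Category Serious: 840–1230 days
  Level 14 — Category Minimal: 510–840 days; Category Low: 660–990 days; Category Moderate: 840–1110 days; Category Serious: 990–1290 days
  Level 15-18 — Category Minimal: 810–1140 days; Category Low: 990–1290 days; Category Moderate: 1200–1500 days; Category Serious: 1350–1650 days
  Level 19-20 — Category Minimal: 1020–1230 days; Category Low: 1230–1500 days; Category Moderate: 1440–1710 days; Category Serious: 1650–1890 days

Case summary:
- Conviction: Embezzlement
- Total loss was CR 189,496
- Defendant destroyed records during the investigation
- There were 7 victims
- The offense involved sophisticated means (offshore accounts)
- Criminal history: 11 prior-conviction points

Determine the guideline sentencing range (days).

660-1020 days

Base offense level for embezzlement: 3.
A2 applies (level before this adjustment is 3 < 18, so +1): 3 + 1 = 4.
A3 does not apply.
A4 does not apply.
A6 applies (level before this adjustment is 4 < 12, so +2): 4 + 2 = 6.
A7 applies: 6 + 2 = 8.
A8 applies: 8 + 3 = 11.
Final offense level: 11.
Criminal history: 11 prior points → Category Moderate (9-13).
Level 11 falls in the 4-13 band.
Grid: Level 4-13 × Category Moderate = 660-1020 days.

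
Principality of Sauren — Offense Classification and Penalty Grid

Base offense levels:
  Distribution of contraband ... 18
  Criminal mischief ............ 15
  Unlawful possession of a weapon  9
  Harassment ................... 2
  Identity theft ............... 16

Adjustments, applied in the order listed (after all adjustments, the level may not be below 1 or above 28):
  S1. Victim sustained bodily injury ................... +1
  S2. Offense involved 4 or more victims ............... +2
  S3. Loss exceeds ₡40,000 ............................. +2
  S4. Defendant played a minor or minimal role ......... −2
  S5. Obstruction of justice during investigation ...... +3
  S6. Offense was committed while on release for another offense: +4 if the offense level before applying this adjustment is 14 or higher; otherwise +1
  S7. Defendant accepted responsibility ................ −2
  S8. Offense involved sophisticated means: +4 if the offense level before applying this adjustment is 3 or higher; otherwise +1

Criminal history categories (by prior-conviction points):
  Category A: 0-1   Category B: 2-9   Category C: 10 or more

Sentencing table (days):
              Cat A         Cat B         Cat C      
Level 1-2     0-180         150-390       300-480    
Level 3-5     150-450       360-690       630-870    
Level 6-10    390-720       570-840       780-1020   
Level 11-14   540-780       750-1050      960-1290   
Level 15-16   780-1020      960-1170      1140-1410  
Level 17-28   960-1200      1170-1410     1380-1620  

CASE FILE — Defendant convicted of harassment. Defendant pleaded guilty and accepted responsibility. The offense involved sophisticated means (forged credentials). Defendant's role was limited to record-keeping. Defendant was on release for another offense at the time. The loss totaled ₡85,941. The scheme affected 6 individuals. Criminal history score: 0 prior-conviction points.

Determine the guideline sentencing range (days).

Base offense level for harassment: 2.
S2 applies: 2 + 2 = 4.
S3 applies: 4 + 2 = 6.
S4 applies: 6 − 2 = 4.
S6 applies (level before this adjustment is 4 < 14, so +1): 4 + 1 = 5.
S7 applies: 5 − 2 = 3.
S8 applies (level before this adjustment is 3 ≥ 3, so +4): 3 + 4 = 7.
Final offense level: 7.
Criminal history: 0 prior points → Category A (0-1).
Level 7 falls in the 6-10 band.
Grid: Level 6-10 × Category A = 390-720 days.

390-720 days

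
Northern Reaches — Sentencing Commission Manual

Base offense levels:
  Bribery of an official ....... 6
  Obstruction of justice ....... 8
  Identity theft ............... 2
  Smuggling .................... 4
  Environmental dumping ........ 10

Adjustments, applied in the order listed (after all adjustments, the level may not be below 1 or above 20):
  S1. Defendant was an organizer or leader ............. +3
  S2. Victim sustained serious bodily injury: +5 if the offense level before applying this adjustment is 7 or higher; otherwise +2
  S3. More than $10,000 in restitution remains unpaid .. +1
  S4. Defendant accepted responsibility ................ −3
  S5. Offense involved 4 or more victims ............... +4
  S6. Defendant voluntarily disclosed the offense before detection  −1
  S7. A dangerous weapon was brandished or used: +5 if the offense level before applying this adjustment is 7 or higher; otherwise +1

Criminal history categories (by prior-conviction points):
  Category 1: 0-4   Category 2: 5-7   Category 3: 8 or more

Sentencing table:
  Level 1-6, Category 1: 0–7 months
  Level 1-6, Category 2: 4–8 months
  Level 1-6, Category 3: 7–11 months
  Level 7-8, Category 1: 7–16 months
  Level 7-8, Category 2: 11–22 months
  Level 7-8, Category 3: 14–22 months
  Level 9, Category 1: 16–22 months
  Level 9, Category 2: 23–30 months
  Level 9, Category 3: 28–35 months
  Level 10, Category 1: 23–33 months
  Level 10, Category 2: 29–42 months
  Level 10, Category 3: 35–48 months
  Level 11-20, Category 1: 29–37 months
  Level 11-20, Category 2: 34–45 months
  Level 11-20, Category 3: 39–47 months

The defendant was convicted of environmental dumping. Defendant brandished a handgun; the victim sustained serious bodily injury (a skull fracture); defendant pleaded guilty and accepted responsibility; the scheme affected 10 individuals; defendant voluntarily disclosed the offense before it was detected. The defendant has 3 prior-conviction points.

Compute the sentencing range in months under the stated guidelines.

29-37 months

Base offense level for environmental dumping: 10.
S1 does not apply.
S2 applies (level before this adjustment is 10 ≥ 7, so +5): 10 + 5 = 15.
S4 applies: 15 − 3 = 12.
S5 applies: 12 + 4 = 16.
S6 applies: 16 − 1 = 15.
S7 applies (level before this adjustment is 15 ≥ 7, so +5): 15 + 5 = 20.
Final offense level: 20.
Criminal history: 3 prior points → Category 1 (0-4).
Level 20 falls in the 11-20 band.
Grid: Level 11-20 × Category 1 = 29-37 months.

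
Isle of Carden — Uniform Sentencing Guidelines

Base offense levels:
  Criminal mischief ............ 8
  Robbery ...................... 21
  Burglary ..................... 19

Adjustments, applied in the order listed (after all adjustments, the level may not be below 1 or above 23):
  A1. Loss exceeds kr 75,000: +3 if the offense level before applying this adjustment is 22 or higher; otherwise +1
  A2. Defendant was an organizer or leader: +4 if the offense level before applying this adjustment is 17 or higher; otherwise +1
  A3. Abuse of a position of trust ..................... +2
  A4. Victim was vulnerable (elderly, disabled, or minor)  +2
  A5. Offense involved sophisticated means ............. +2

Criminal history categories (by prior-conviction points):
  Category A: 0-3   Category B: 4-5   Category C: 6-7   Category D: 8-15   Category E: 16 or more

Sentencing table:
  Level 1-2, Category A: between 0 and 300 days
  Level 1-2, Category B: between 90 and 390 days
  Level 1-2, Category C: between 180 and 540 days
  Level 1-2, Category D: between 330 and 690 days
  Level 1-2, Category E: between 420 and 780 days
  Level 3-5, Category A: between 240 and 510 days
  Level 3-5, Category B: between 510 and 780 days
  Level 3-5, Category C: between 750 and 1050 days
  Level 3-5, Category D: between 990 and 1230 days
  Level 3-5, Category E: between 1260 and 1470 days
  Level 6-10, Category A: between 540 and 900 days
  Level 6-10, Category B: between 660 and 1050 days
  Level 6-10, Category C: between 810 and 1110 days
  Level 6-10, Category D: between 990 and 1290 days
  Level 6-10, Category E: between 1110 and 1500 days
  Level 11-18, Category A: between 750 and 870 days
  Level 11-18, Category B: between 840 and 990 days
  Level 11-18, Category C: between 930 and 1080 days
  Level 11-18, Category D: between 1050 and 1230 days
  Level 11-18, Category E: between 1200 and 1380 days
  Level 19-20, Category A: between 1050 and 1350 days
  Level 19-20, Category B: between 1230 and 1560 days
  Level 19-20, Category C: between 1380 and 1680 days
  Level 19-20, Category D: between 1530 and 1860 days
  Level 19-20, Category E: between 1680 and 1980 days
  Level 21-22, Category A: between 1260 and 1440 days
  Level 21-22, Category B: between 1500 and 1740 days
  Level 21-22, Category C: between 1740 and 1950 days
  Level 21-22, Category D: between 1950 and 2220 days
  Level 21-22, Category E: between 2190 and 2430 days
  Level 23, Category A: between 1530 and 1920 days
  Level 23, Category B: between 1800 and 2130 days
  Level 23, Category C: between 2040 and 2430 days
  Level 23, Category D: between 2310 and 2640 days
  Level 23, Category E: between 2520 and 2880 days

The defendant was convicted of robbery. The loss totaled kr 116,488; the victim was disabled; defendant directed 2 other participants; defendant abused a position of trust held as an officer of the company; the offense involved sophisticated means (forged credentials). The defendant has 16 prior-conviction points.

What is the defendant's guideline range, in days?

2520-2880 days

Base offense level for robbery: 21.
A1 applies (level before this adjustment is 21 < 22, so +1): 21 + 1 = 22.
A2 applies (level before this adjustment is 22 ≥ 17, so +4): 22 + 4 = 26.
A3 applies: 26 + 2 = 28.
A4 applies: 28 + 2 = 30.
A5 applies: 30 + 2 = 32.
Level 32 exceeds the maximum of 23; capped at 23.
Final offense level: 23.
Criminal history: 16 prior points → Category E (16+).
Level 23 falls in the 23 band.
Grid: Level 23 × Category E = 2520-2880 days.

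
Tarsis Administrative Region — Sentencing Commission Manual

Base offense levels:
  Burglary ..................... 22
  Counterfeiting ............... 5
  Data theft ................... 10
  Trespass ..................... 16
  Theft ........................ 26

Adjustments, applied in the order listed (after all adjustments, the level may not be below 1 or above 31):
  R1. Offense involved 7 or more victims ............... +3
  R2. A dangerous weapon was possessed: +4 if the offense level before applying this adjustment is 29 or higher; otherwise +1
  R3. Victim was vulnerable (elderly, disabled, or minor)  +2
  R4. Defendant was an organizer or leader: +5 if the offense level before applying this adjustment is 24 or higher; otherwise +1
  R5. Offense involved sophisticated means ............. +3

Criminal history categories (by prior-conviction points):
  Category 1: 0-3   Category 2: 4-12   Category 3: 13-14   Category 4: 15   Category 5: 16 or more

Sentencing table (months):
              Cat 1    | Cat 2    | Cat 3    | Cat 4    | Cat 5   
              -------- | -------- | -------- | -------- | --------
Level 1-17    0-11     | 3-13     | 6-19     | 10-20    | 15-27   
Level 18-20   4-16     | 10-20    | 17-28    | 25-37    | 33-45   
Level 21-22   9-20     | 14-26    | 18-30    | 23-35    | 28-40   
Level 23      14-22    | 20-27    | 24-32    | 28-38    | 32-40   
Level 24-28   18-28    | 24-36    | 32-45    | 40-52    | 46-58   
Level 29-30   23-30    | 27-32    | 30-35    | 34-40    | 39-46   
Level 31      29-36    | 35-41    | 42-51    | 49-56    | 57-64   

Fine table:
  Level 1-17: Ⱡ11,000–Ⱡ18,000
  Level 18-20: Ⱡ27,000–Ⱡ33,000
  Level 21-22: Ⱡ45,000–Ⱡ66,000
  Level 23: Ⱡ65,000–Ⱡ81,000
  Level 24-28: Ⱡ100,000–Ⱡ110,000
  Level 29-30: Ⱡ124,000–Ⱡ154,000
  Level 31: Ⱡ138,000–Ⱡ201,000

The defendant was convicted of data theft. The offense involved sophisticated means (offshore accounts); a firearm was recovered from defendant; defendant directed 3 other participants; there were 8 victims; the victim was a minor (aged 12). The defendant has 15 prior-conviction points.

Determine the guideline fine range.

Ⱡ27,000–Ⱡ33,000

Base offense level for data theft: 10.
R1 applies: 10 + 3 = 13.
R2 applies (level before this adjustment is 13 < 29, so +1): 13 + 1 = 14.
R3 applies: 14 + 2 = 16.
R4 applies (level before this adjustment is 16 < 24, so +1): 16 + 1 = 17.
R5 applies: 17 + 3 = 20.
Final offense level: 20.
Level 20 falls in the 18-20 band.
Fine table: Level 18-20 → Ⱡ27,000–Ⱡ33,000.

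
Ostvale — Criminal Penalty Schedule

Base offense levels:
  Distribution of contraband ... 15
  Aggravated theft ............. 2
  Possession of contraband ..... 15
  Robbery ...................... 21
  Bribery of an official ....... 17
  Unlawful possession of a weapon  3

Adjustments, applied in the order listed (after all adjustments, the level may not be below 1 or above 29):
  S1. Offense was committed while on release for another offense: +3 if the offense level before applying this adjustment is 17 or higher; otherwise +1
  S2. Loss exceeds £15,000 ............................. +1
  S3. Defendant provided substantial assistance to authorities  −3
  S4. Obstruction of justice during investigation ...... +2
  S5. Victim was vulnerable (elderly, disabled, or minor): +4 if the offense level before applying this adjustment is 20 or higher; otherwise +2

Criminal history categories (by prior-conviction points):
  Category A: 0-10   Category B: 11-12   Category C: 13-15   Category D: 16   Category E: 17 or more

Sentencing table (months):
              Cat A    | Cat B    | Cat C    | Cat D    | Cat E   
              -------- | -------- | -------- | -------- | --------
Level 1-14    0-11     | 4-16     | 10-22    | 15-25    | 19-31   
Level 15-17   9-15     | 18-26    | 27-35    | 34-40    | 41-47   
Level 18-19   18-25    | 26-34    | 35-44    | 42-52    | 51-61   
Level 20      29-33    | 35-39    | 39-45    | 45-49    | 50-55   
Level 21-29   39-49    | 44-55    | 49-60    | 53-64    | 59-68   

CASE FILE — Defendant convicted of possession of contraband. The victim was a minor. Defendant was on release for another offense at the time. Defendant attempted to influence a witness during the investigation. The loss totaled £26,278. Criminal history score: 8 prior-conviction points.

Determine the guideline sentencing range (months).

39-49 months

Base offense level for possession of contraband: 15.
S1 applies (level before this adjustment is 15 < 17, so +1): 15 + 1 = 16.
S2 applies: 16 + 1 = 17.
S4 applies: 17 + 2 = 19.
S5 applies (level before this adjustment is 19 < 20, so +2): 19 + 2 = 21.
Final offense level: 21.
Criminal history: 8 prior points → Category A (0-10).
Level 21 falls in the 21-29 band.
Grid: Level 21-29 × Category A = 39-49 months.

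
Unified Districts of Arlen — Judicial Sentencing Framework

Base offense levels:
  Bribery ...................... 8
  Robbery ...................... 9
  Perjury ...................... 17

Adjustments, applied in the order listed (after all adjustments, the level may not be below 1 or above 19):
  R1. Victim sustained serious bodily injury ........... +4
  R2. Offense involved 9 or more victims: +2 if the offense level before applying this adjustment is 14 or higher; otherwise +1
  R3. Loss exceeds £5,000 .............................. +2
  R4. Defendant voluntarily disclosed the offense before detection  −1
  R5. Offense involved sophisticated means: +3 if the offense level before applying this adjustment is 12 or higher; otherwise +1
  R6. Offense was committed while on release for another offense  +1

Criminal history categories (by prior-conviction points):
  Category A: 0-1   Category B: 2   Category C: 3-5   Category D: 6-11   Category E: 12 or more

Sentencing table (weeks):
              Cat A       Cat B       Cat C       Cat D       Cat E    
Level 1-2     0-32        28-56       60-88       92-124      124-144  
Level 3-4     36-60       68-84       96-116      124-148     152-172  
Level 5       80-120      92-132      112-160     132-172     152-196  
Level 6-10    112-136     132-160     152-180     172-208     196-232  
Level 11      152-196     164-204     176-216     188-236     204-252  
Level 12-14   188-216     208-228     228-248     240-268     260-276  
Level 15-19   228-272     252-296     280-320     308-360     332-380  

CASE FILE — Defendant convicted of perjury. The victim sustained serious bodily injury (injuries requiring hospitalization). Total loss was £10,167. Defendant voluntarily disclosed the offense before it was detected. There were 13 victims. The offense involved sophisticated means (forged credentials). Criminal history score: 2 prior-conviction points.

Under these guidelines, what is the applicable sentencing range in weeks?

Base offense level for perjury: 17.
R1 applies: 17 + 4 = 21.
R2 applies (level before this adjustment is 21 ≥ 14, so +2): 21 + 2 = 23.
R3 applies: 23 + 2 = 25.
R4 applies: 25 − 1 = 24.
R5 applies (level before this adjustment is 24 ≥ 12, so +3): 24 + 3 = 27.
Level 27 exceeds the maximum of 19; capped at 19.
Final offense level: 19.
Criminal history: 2 prior points → Category B (2).
Level 19 falls in the 15-19 band.
Grid: Level 15-19 × Category B = 252-296 weeks.

252-296 weeks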